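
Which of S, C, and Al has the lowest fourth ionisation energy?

The fourth ionization energy removes an electron from the +3 ion. For each element: S³⁺ still has 3 valence electrons; C³⁺ still has 1 valence electron; Al³⁺ is the bare [Ne] core.
Breaking into a closed-shell core is much more expensive than removing a leftover valence electron — Al has the largest IE_4 here.
Valence configurations: S³⁺ [Ne]3s²3p¹, C³⁺ [He]2s¹.
The numbers (kJ/mol): S 4556, C 6223, Al 11577.
Hence IE_4: S < C < Al.

S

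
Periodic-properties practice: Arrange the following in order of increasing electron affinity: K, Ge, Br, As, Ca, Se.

Ca < K < As < Ge < Se < Br

Atoms with high Z_eff and room in the valence shell (especially the halogens) have the most exothermic electron affinities.
All lie in period 4; the across-period trend (electron affinity increases left to right) applies, with the exception below.
Note the exception: K has a higher electron affinity than Ca, contrary to the simple trend — adding an electron to Ca (ns²) has to open a new, higher-energy np subshell, which is unfavourable.
Note the exception: Ge has a higher electron affinity than As, contrary to the simple trend — adding an electron to As's half-filled 4p³ is unfavourable, so Ge (4p²) has the more exothermic EA.
Approximate values (kJ/mol): K 48, Ca 2, Ge 119, As 78, Se 195, Br 325.
So from lowest to highest: Ca < K < As < Ge < Se < Br.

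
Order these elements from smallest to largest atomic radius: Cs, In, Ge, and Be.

Be, Ge, In, Cs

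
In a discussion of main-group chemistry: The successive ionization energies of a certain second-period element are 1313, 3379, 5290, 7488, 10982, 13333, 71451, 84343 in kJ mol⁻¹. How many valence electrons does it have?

6

Look for the largest jump between consecutive ionization energies: IE7/IE6 ≈ 5.4, far larger than any earlier ratio.
That jump marks the point where a core electron is being removed. So the atom has 6 valence electrons.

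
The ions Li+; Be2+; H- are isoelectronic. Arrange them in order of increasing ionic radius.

Be2+ < Li+ < H-

All of these have 2 electrons, so size is governed by nuclear charge alone: the more protons, the stronger the pull on the same electron cloud, and the smaller the ion.
Nuclear charges: Be2+ (Z=4), Li+ (Z=3), H- (Z=1).
Smallest to largest: Be2+ < Li+ < H-.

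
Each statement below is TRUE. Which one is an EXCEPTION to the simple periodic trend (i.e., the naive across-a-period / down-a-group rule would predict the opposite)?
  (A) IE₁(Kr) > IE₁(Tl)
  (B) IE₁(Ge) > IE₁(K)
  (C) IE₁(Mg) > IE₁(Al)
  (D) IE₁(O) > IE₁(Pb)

The general trend: first ionization energy increases across a period and decreases down a group.
(A) Kr (period 4, group 18) vs Tl (period 6, group 13): the stated order agrees with the simple trend.
(B) Ge (period 4, group 14) vs K (period 4, group 1): the stated order agrees with the simple trend.
(C) Mg (period 3, group 2) vs Al (period 3, group 13): the stated order contradicts the simple trend.
(D) O (period 2, group 16) vs Pb (period 6, group 14): the stated order agrees with the simple trend.
The exception is (C): Al's single 3p electron is easier to remove than one from Mg's filled 3s².

(C)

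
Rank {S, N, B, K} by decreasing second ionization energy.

K > N > B > S

Consider each +1 ion: S⁺ still has 5 valence electrons; N⁺ still has 4 valence electrons; B⁺ still has 2 valence electrons; K⁺ is the bare [Ar] core.
Pulling an electron out of a noble-gas core costs far more than removing a remaining valence electron, so K sits at the high end of IE_2.
Valence configurations: S⁺ [Ne]3s²3p³, N⁺ [He]2s²2p², B⁺ [He]2s².
Tabulated IE_2 (kJ/mol): S 2252, N 2856, B 2427, K 3052.
Overall IE_2 order: S < B < N < K.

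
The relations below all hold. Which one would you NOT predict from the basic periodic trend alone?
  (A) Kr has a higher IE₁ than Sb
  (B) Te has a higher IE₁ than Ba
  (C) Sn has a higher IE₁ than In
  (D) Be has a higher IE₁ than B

(D)

The general trend: IE₁ increases across a period and decreases down a group.
(A) Kr (period 4, group 18) vs Sb (period 5, group 15): the stated order agrees with the simple trend.
(B) Te (period 5, group 16) vs Ba (period 6, group 2): the stated order agrees with the simple trend.
(C) Sn (period 5, group 14) vs In (period 5, group 13): the stated order agrees with the simple trend.
(D) Be (period 2, group 2) vs B (period 2, group 13): the stated order contradicts the simple trend.
The exception is (D): removing B's lone 2p electron is easier than breaking Be's filled 2s².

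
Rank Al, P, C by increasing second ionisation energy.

Al < P < C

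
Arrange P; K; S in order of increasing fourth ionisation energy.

S < P < K

Consider each +3 ion: P³⁺ still has 2 valence electrons; K³⁺ is already 2 electrons into the core; S³⁺ still has 3 valence electrons.
Pulling an electron out of a noble-gas core costs far more than removing a remaining valence electron, so K sits at the high end of IE_4.
Valence configurations: P³⁺ [Ne]3s², S³⁺ [Ne]3s²3p¹.
S³⁺ loses a lone 3p electron whereas P³⁺ must break into a filled 3s² pair, so IE_4(P) > IE_4(S) even though S has the higher nuclear charge.
Approximate IE_4 values (kJ/mol): P 4964, K 5877, S 4556.
Hence IE_4: S < P < K.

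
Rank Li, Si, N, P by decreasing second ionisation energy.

Li > N > P > Si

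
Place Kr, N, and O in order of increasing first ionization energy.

N is in period 2, group 15; O is in period 2, group 16; Kr is in period 4, group 18.
First ionization energy rises across a period (greater Z_eff holds electrons more tightly) and falls down a group (valence electrons are farther from the nucleus).
These span different periods and groups, so the two trends combine.
Kr > O: the two effects oppose for this pair; the across-period effect wins (1351 vs 1314 kJ/mol).
N > Kr: the two effects oppose for this pair; the down-group effect wins (1402 vs 1351 kJ/mol).
Note the exception: N has a higher first ionization energy than O, contrary to the simple trend — pairing an electron in O's 2p⁴ costs repulsion energy, so O ionizes more easily than half-filled N (2p³).
Approximate values (kJ/mol): N 1402, O 1314, Kr 1351.
So from lowest to highest: O < Kr < N.

O < Kr < N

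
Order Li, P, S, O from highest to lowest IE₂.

Li > O > S > P

After 1 electron has been removed, what remains? Li⁺ is the bare [He] core; P⁺ still has 4 valence electrons; S⁺ still has 5 valence electrons; O⁺ still has 5 valence electrons.
Core electrons are held far more tightly than valence electrons, so Li tops the IE_2 order.
Valence configurations: P⁺ [Ne]3s²3p², S⁺ [Ne]3s²3p³, O⁺ [He]2s²2p³.
The numbers (kJ/mol): Li 7298, P 1907, S 2252, O 3388.
So the second ionization energies run P < S < O < Li.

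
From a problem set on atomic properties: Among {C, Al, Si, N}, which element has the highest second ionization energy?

N

After 1 electron has been removed, what remains? C⁺ still has 3 valence electrons; Al⁺ still has 2 valence electrons; Si⁺ still has 3 valence electrons; N⁺ still has 4 valence electrons.
All are still removing valence electrons, so compare the +1 ions as you would atoms: IE_2 generally rises across a period (higher Z_eff) and falls down a group (larger shell), subject to the usual subshell exceptions.
Valence configurations: C⁺ [He]2s²2p¹, Al⁺ [Ne]3s², Si⁺ [Ne]3s²3p¹, N⁺ [He]2s²2p².
Si⁺ loses a lone 3p electron whereas Al⁺ must break into a filled 3s² pair, so IE_2(Al) > IE_2(Si) even though Si has the higher nuclear charge.
Tabulated IE_2 (kJ/mol): C 2353, Al 1817, Si 1577, N 2856.
So the second ionization energies run Si < Al < C < N.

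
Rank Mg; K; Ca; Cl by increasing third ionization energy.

Cl < K < Ca < Mg

The third ionization energy removes an electron from the +2 ion. For each element: Mg²⁺ is the bare [Ne] core; K²⁺ is already 1 electron into the core; Ca²⁺ is the bare [Ar] core; Cl²⁺ still has 5 valence electrons.
Pulling an electron out of a noble-gas core costs far more than removing a remaining valence electron, so K, Ca and Mg sit at the high end of IE_3.
Tabulated IE_3 (kJ/mol): Mg 7733, K 4420, Ca 4912, Cl 3822.
Hence IE_3: Cl < K < Ca < Mg.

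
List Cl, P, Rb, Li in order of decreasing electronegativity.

Li is in period 2, group 1; P is in period 3, group 15; Cl is in period 3, group 17; Rb is in period 5, group 1.
Smaller atoms with higher effective nuclear charge are more electronegative.
These span different periods and groups, so the two trends combine.
Li > Rb: Li sits above Rb in group 1, so the down-group effect alone puts Li higher.
P > Li: the two effects oppose for this pair; the across-period effect wins (2.19 vs 0.98).
Cl > P: both are in period 3; the period trend gives Cl the larger value.
For reference (Pauling): Li 0.98, P 2.19, Cl 3.16, Rb 0.82.
So from highest to lowest: Cl > P > Li > Rb.

Cl > P > Li > Rb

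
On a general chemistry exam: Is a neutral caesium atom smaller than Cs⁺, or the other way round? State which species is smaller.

Cs⁺

Forming Cs⁺ removes 1 electron from Cs. Fewer electrons for the same nuclear charge means less shielding and a higher Z_eff on the remaining electrons, and for main-group metals the entire outer shell is lost.
A cation is smaller than its parent atom: Cs⁺ < Cs.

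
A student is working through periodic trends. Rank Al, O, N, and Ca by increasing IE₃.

Al < N < Ca < O

The third ionization energy removes an electron from the +2 ion. For each element: Al²⁺ still has 1 valence electron; O²⁺ still has 4 valence electrons; N²⁺ still has 3 valence electrons; Ca²⁺ is the bare [Ar] core.
Usually core removal costs more than valence removal, but here the competition is close: a tightly held n=2 valence electron can cost more to remove than an n=3 core electron, so the actual values have to decide it.
Valence configurations: Al²⁺ [Ne]3s¹, O²⁺ [He]2s²2p², N²⁺ [He]2s²2p¹.
Approximate IE_3 values (kJ/mol): Al 2745, O 5300, N 4578, Ca 4912.
Hence IE_3: Al < N < Ca < O.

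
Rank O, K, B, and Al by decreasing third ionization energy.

O, K, B, Al

IE_3 is the cost of taking one more electron from the +2 cation: O²⁺ still has 4 valence electrons; K²⁺ is already 1 electron into the core; B²⁺ still has 1 valence electron; Al²⁺ still has 1 valence electron.
Usually core removal costs more than valence removal, but here the competition is close: a tightly held n=2 valence electron can cost more to remove than an n=3 core electron, so the actual values have to decide it.
Valence configurations: O²⁺ [He]2s²2p², B²⁺ [He]2s¹, Al²⁺ [Ne]3s¹.
Approximate IE_3 values (kJ/mol): O 5300, K 4420, B 3660, Al 2745.
Putting it together, IE_3: Al < B < K < O.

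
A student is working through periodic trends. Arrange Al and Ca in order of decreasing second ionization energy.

IE_2 is the cost of taking one more electron from the +1 cation: Al⁺ still has 2 valence electrons; Ca⁺ still has 1 valence electron.
All are still removing valence electrons, so compare the +1 ions as you would atoms: IE_2 generally rises across a period (higher Z_eff) and falls down a group (larger shell), subject to the usual subshell exceptions.
Valence configurations: Al⁺ [Ne]3s², Ca⁺ [Ar]4s¹.
Tabulated IE_2 (kJ/mol): Al 1817, Ca 1145.
Overall IE_2 order: Ca < Al.

Al, Ca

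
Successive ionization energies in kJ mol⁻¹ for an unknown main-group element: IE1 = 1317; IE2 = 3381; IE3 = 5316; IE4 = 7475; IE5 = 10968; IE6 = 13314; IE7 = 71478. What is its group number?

Look for the largest jump between consecutive ionization energies: IE7/IE6 ≈ 5.4, far larger than any earlier ratio.
That jump marks the point where a core electron is being removed. So the atom has 6 valence electrons.
A main-group element with 6 valence electrons is in group 16.

Group 16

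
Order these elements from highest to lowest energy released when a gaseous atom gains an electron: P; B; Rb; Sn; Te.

Electron affinity generally becomes more exothermic across a period toward the halogens and less exothermic down a group.
Neither a single period nor a single group — weigh both effects.
Rb > B: this pair runs against the simple trend — see the exception note.
P > Rb: relative to Rb, both the across-period and down-group shifts push P's electron affinity up.
Sn > P: this pair runs against the simple trend — see the exception note.
Te > Sn: Te lies to the right of Sn in period 5, so the across-period effect alone puts Te higher.
Note the exception: Rb has a higher electron affinity than B, contrary to the simple trend — B's ns²np¹ configuration gives only a small electron affinity — the sparsely filled np subshell binds an added electron weakly.
Note the exception: Sn has a higher electron affinity than P, contrary to the simple trend — adding an electron to P's half-filled np³ subshell costs electron-pairing energy.
For reference (kJ/mol): B 27, P 72, Rb 47, Sn 107, Te 190.
So from highest to lowest: Te > Sn > P > Rb > B.

Te > Sn > P > Rb > B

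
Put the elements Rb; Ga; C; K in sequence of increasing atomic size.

Across a period the added protons contract the valence shell; down a group each new principal shell makes the atom larger.
These span different periods and groups, so the two trends combine.
Ga > C: both effects reinforce here, so Ga is clearly the larger of the two.
K > Ga: K lies to the left of Ga in period 4, so the across-period effect alone puts K larger.
Rb > K: Rb sits below K in group 1, so the down-group effect alone puts Rb larger.
Approximate values (pm): C 75, K 196, Ga 124, Rb 210.
So from smallest to largest: C < Ga < K < Rb.

C, Ga, K, Rb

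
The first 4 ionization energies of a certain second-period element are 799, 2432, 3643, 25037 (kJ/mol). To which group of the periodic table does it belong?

Look for the largest jump between consecutive ionization energies: IE4/IE3 ≈ 6.9, far larger than any earlier ratio.
That jump marks the point where a core electron is being removed. So the atom has 3 valence electrons.
A main-group element with 3 valence electrons is in group 13.

Group 13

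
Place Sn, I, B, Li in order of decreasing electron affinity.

Li is in period 2, group 1; B is in period 2, group 13; Sn is in period 5, group 14; I is in period 5, group 17.
Electron affinity generally becomes more exothermic across a period toward the halogens and less exothermic down a group.
Neither a single period nor a single group — weigh both effects.
Li > B: this pair runs against the simple trend — see the exception note.
Sn > Li: period and group pull opposite ways; the across-period shift dominates (107 vs 60 kJ/mol).
I > Sn: I lies to the right of Sn in period 5, so the across-period effect alone puts I higher.
Note the exception: Li has a higher electron affinity than B, contrary to the simple trend — B's ns²np¹ configuration gives only a small electron affinity — the sparsely filled np subshell binds an added electron weakly.
Tabulated electron affinity (kJ/mol): Li 60, B 27, Sn 107, I 295.
So from highest to lowest: I > Sn > Li > B.

I > Sn > Li > B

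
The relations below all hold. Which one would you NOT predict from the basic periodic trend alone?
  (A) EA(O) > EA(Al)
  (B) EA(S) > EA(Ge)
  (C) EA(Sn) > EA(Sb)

(C)

The general trend: electron affinity increases across a period and decreases down a group.
(A) O (period 2, group 16) vs Al (period 3, group 13): the stated order agrees with the simple trend.
(B) S (period 3, group 16) vs Ge (period 4, group 14): the stated order agrees with the simple trend.
(C) Sn (period 5, group 14) vs Sb (period 5, group 15): the stated order contradicts the simple trend.
The exception is (C): adding an electron to Sb's half-filled 5p³ is unfavourable, so Sn has the more exothermic EA.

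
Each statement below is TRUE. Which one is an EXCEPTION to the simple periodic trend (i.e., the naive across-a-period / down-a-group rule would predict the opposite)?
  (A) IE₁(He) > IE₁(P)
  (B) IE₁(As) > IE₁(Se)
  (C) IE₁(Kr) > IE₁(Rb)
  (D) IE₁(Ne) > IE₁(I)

(B)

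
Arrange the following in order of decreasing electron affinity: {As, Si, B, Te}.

Te, Si, As, B

B is in period 2, group 13; Si is in period 3, group 14; As is in period 4, group 15; Te is in period 5, group 16.
Adding an electron releases more energy for atoms nearer the top right (short of the noble gases).
These sit on a diagonal, where the across-period and down-group effects partly cancel.
As > B: period and group pull opposite ways; the across-period shift dominates (78 vs 27 kJ/mol).
Si > As: the two effects oppose for this pair; the down-group effect wins (134 vs 78 kJ/mol).
Te > Si: the two effects oppose for this pair; the across-period effect wins (190 vs 134 kJ/mol).
For reference (kJ/mol): B 27, Si 134, As 78, Te 190.
So from highest to lowest: Te > Si > As > B.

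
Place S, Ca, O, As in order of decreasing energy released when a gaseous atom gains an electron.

S, O, As, Ca

O is in period 2, group 16; S is in period 3, group 16; Ca is in period 4, group 2; As is in period 4, group 15.
EA tends to increase across a period and decrease down a group, though the pattern is less regular than for IE or radius.
Neither a single period nor a single group — weigh both effects.
As > Ca: As lies to the right of Ca in period 4, so the across-period effect alone puts As higher.
O > As: relative to As, both the across-period and down-group shifts push O's electron affinity up.
S > O: this pair runs against the simple trend — see the exception note.
Note the exception: S has a higher electron affinity than O, contrary to the simple trend — the compact 2p subshell of O repels the added electron more than S's larger 3p does.
For reference (kJ/mol): O 141, S 200, Ca 2, As 78.
So from highest to lowest: S > O > As > Ca.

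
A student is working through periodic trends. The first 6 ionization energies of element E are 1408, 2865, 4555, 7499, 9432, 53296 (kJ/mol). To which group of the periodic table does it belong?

Group 15

Look for the largest jump between consecutive ionization energies: IE6/IE5 ≈ 5.7, far larger than any earlier ratio.
That jump marks the point where a core electron is being removed. So the atom has 5 valence electrons.
A main-group element with 5 valence electrons is in group 15.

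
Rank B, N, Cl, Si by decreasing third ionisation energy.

N > Cl > B > Si

The third ionization energy removes an electron from the +2 ion. For each element: B²⁺ still has 1 valence electron; N²⁺ still has 3 valence electrons; Cl²⁺ still has 5 valence electrons; Si²⁺ still has 2 valence electrons.
All are still removing valence electrons, so compare the +2 ions as you would atoms: IE_3 generally rises across a period (higher Z_eff) and falls down a group (larger shell), subject to the usual subshell exceptions.
Valence configurations: B²⁺ [He]2s¹, N²⁺ [He]2s²2p¹, Cl²⁺ [Ne]3s²3p³, Si²⁺ [Ne]3s².
Tabulated IE_3 (kJ/mol): B 3660, N 4578, Cl 3822, Si 3232.
Hence IE_3: Si < B < Cl < N.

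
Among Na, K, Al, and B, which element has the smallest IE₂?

Al

After 1 electron has been removed, what remains? Na⁺ is the bare [Ne] core; K⁺ is the bare [Ar] core; Al⁺ still has 2 valence electrons; B⁺ still has 2 valence electrons.
Breaking into a closed-shell core is much more expensive than removing a leftover valence electron — K and Na have the largest IE_2 here.
Valence configurations: Al⁺ [Ne]3s², B⁺ [He]2s².
Tabulated IE_2 (kJ/mol): Na 4562, K 3052, Al 1817, B 2427.
Putting it together, IE_2: Al < B < K < Na.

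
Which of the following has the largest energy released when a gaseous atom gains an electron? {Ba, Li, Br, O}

Electron affinity generally becomes more exothermic across a period toward the halogens and less exothermic down a group.
Here both period and group differ, so the two effects have to be weighed against each other.
Li > Ba: period and group pull opposite ways; the down-group shift dominates (60 vs 14 kJ/mol).
O > Li: both are in period 2; the period trend gives O the larger value.
Br > O: period and group pull opposite ways; the across-period shift dominates (325 vs 141 kJ/mol).
Tabulated electron affinity (kJ/mol): Li 60, O 141, Br 325, Ba 14.
The largest energy released when a gaseous atom gains an electron among these belongs to Br.

Br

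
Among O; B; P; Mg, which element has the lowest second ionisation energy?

Mg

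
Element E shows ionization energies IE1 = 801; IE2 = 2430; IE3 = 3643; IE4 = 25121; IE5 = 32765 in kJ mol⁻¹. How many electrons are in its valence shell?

Look for the largest jump between consecutive ionization energies: IE4/IE3 ≈ 6.9, far larger than any earlier ratio.
That jump marks the point where a core electron is being removed. So the atom has 3 valence electrons.

3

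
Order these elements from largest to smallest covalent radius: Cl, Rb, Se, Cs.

Cs > Rb > Se > Cl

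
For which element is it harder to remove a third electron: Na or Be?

After 2 electrons have been removed, what remains? Na²⁺ is already 1 electron into the core; Be²⁺ is the bare [He] core.
All of these are removing an electron from a noble-gas core or deeper; the smaller core (lower principal quantum number) is held far more tightly, and within a period the higher nuclear charge binds the same core more tightly.
The numbers (kJ/mol): Na 6910, Be 14849.
Hence IE_3: Na < Be.

Be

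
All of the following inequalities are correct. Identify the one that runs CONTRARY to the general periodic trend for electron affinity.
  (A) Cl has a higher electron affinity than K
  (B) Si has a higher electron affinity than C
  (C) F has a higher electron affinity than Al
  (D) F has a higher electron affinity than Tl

(B)

The general trend: electron affinity increases across a period and decreases down a group.
(A) Cl (period 3, group 17) vs K (period 4, group 1): the stated order agrees with the simple trend.
(B) Si (period 3, group 14) vs C (period 2, group 14): the stated order contradicts the simple trend.
(C) F (period 2, group 17) vs Al (period 3, group 13): the stated order agrees with the simple trend.
(D) F (period 2, group 17) vs Tl (period 6, group 13): the stated order agrees with the simple trend.
The exception is (B): Si's larger, more diffuse 3p orbitals accept an added electron slightly more readily than C's compact 2p.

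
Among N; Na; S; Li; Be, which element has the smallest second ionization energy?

IE_2 is the cost of taking one more electron from the +1 cation: N⁺ still has 4 valence electrons; Na⁺ is the bare [Ne] core; S⁺ still has 5 valence electrons; Li⁺ is the bare [He] core; Be⁺ still has 1 valence electron.
Breaking into a closed-shell core is much more expensive than removing a leftover valence electron — Na and Li have the largest IE_2 here.
Valence configurations: N⁺ [He]2s²2p², S⁺ [Ne]3s²3p³, Be⁺ [He]2s¹.
Approximate IE_2 values (kJ/mol): N 2856, Na 4562, S 2252, Li 7298, Be 1757.
Putting it together, IE_2: Be < S < N < Na < Li.

Be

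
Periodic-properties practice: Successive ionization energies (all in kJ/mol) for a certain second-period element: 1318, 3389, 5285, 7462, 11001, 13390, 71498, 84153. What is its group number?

Group 16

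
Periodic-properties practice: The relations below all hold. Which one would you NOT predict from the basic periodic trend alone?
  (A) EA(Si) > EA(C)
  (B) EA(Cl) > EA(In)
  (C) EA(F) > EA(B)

(A)

The general trend: electron affinity increases across a period and decreases down a group.
(A) Si (period 3, group 14) vs C (period 2, group 14): the stated order contradicts the simple trend.
(B) Cl (period 3, group 17) vs In (period 5, group 13): the stated order agrees with the simple trend.
(C) F (period 2, group 17) vs B (period 2, group 13): the stated order agrees with the simple trend.
The exception is (A): Si's larger, more diffuse 3p orbitals accept an added electron slightly more readily than C's compact 2p.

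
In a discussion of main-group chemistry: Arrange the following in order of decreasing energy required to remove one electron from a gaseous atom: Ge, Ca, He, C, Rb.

He is in period 1, group 18; C is in period 2, group 14; Ca is in period 4, group 2; Ge is in period 4, group 14; Rb is in period 5, group 1.
Across a period the outer electron is held more tightly (higher IE₁); down a group it sits in a higher shell, more shielded, and comes off more easily.
These span different periods and groups, so the two trends combine.
Ca > Rb: relative to Rb, both the across-period and down-group shifts push Ca's first ionization energy up.
Ge > Ca: both are in period 4; the period trend gives Ge the larger value.
C > Ge: they share group 14; the group trend gives C the larger value.
He > C: relative to C, both the across-period and down-group shifts push He's first ionization energy up.
Approximate values (kJ/mol): He 2372, C 1086, Ca 590, Ge 762, Rb 403.
So from highest to lowest: He > C > Ge > Ca > Rb.

He > C > Ge > Ca > Rb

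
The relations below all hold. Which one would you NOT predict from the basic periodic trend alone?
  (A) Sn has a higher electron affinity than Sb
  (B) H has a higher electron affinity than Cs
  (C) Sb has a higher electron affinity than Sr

(A)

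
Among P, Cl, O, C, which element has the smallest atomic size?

O

C is in period 2, group 14; O is in period 2, group 16; P is in period 3, group 15; Cl is in period 3, group 17.
Moving right in a period, electrons are added to the same shell under a stronger nuclear pull, so atoms get smaller; moving down, a new shell is opened and atoms get larger.
Neither a single period nor a single group — weigh both effects.
C > O: C lies to the left of O in period 2, so the across-period effect alone puts C larger.
Cl > C: the two effects oppose for this pair; the down-group effect wins (99 vs 75 pm).
P > Cl: P lies to the left of Cl in period 3, so the across-period effect alone puts P larger.
Approximate values (pm): C 75, O 63, P 111, Cl 99.
The smallest atomic size among these belongs to O.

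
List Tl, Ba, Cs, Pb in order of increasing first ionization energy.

Cs < Ba < Tl < Pb

Across a period the outer electron is held more tightly (higher IE₁); down a group it sits in a higher shell, more shielded, and comes off more easily.
All lie in period 6, so first ionization energy increases left to right.
So from lowest to highest: Cs < Ba < Tl < Pb.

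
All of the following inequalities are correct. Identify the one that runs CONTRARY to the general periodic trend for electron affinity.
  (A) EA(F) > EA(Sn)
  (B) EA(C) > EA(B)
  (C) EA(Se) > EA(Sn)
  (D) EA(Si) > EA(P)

(D)

The general trend: electron affinity increases across a period and decreases down a group.
(A) F (period 2, group 17) vs Sn (period 5, group 14): the stated order agrees with the simple trend.
(B) C (period 2, group 14) vs B (period 2, group 13): the stated order agrees with the simple trend.
(C) Se (period 4, group 16) vs Sn (period 5, group 14): the stated order agrees with the simple trend.
(D) Si (period 3, group 14) vs P (period 3, group 15): the stated order contradicts the simple trend.
The exception is (D): adding an electron to P's half-filled 3p³ is unfavourable, so Si (3p²) has the more exothermic EA.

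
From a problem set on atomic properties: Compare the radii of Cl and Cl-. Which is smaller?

Cl

Forming Cl- adds 1 electron to Cl. More electron–electron repulsion in the same shell, with unchanged nuclear charge, lets the cloud expand.
An anion is larger than its parent atom: Cl- > Cl.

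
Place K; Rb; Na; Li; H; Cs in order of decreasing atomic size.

Cs > Rb > K > Na > Li > H

H is in period 1, group 1; Li is in period 2, group 1; Na is in period 3, group 1; K is in period 4, group 1; Rb is in period 5, group 1; Cs is in period 6, group 1.
Moving right in a period, electrons are added to the same shell under a stronger nuclear pull, so atoms get smaller; moving down, a new shell is opened and atoms get larger.
All are in group 1, so atomic radius increases down the group.
So from largest to smallest: Cs > Rb > K > Na > Li > H.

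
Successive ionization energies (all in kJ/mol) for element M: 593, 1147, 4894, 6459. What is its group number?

Look for the largest jump between consecutive ionization energies: IE3/IE2 ≈ 4.3, far larger than any earlier ratio.
That jump marks the point where a core electron is being removed. So the atom has 2 valence electrons.
A main-group element with 2 valence electrons is in group 2.

Group 2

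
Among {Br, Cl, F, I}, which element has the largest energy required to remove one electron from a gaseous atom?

F is in period 2, group 17; Cl is in period 3, group 17; Br is in period 4, group 17; I is in period 5, group 17.
Across a period the outer electron is held more tightly (higher IE₁); down a group it sits in a higher shell, more shielded, and comes off more easily.
All are in group 17, so first ionization energy increases up the group.
The largest energy required to remove one electron from a gaseous atom among these belongs to F.

F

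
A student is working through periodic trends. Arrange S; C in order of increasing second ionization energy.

Consider each +1 ion: S⁺ still has 5 valence electrons; C⁺ still has 3 valence electrons.
All are still removing valence electrons, so compare the +1 ions as you would atoms: IE_2 generally rises across a period (higher Z_eff) and falls down a group (larger shell), subject to the usual subshell exceptions.
Valence configurations: S⁺ [Ne]3s²3p³, C⁺ [He]2s²2p¹.
Approximate IE_2 values (kJ/mol): S 2252, C 2353.
Overall IE_2 order: S < C.

S < C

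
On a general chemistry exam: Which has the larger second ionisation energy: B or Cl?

The second ionization energy removes an electron from the +1 ion. For each element: B⁺ still has 2 valence electrons; Cl⁺ still has 6 valence electrons.
All are still removing valence electrons, so compare the +1 ions as you would atoms: IE_2 generally rises across a period (higher Z_eff) and falls down a group (larger shell), subject to the usual subshell exceptions.
Valence configurations: B⁺ [He]2s², Cl⁺ [Ne]3s²3p⁴.
Tabulated IE_2 (kJ/mol): B 2427, Cl 2298.
Putting it together, IE_2: Cl < B.

B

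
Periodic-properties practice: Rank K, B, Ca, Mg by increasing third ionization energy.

The third ionization energy removes an electron from the +2 ion. For each element: K²⁺ is already 1 electron into the core; B²⁺ still has 1 valence electron; Ca²⁺ is the bare [Ar] core; Mg²⁺ is the bare [Ne] core.
Breaking into a closed-shell core is much more expensive than removing a leftover valence electron — K, Ca and Mg have the largest IE_3 here.
The numbers (kJ/mol): K 4420, B 3660, Ca 4912, Mg 7733.
Overall IE_3 order: B < K < Ca < Mg.

B < K < Ca < Mg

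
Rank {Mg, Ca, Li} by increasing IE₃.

Ca, Mg, Li

IE_3 is the cost of taking one more electron from the +2 cation: Mg²⁺ is the bare [Ne] core; Ca²⁺ is the bare [Ar] core; Li²⁺ is already 1 electron into the core.
All of these are removing an electron from a noble-gas core or deeper; the smaller core (lower principal quantum number) is held far more tightly, and within a period the higher nuclear charge binds the same core more tightly.
The numbers (kJ/mol): Mg 7733, Ca 4912, Li 11815.
Hence IE_3: Ca < Mg < Li.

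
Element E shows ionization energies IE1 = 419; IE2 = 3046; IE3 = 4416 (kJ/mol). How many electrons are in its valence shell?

1

Look for the largest jump between consecutive ionization energies: IE2/IE1 ≈ 7.3, far larger than any earlier ratio.
That jump marks the point where a core electron is being removed. So the atom has 1 valence electron.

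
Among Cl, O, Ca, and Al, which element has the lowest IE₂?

Ca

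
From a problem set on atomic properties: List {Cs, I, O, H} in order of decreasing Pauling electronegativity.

O, I, H, Cs

H is in period 1, group 1; O is in period 2, group 16; I is in period 5, group 17; Cs is in period 6, group 1.
EN rises left→right (higher Z_eff, smaller atoms) and falls top→bottom (larger, more shielded atoms).
Here both period and group differ, so the two effects have to be weighed against each other.
H > Cs: H sits above Cs in group 1, so the down-group effect alone puts H higher.
I > H: period and group pull opposite ways; the across-period shift dominates (2.66 vs 2.20).
O > I: period and group pull opposite ways; the down-group shift dominates (3.44 vs 2.66).
Approximate values (Pauling): H 2.20, O 3.44, I 2.66, Cs 0.79.
So from highest to lowest: O > I > H > Cs.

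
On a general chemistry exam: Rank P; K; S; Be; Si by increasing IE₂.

Si < Be < P < S < K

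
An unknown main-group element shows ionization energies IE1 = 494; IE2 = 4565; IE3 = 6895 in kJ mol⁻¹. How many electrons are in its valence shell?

Look for the largest jump between consecutive ionization energies: IE2/IE1 ≈ 9.2, far larger than any earlier ratio.
That jump marks the point where a core electron is being removed. So the atom has 1 valence electron.

1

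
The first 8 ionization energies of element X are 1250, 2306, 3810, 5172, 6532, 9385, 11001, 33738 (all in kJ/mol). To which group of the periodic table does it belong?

Group 17

Look for the largest jump between consecutive ionization energies: IE8/IE7 ≈ 3.1, far larger than any earlier ratio.
That jump marks the point where a core electron is being removed. So the atom has 7 valence electrons.
A main-group element with 7 valence electrons is in group 17.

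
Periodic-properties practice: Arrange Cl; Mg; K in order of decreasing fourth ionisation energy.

Mg > K > Cl

The fourth ionization energy removes an electron from the +3 ion. For each element: Cl³⁺ still has 4 valence electrons; Mg³⁺ is already 1 electron into the core; K³⁺ is already 2 electrons into the core.
Pulling an electron out of a noble-gas core costs far more than removing a remaining valence electron, so K and Mg sit at the high end of IE_4.
Tabulated IE_4 (kJ/mol): Cl 5159, Mg 10543, K 5877.
So the fourth ionization energies run Cl < K < Mg.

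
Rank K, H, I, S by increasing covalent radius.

H < S < I < K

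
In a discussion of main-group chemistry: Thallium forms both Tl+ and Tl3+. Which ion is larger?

Both ions have Z = 81 protons, but Tl3+ has lost more electrons, so its remaining electrons feel a larger effective nuclear charge per electron and are pulled in more tightly.
Higher positive charge → smaller ion, so Tl+ > Tl3+.

Tl+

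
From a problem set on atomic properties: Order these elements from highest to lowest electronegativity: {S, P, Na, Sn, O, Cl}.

O is in period 2, group 16; Na is in period 3, group 1; P is in period 3, group 15; S is in period 3, group 16; Cl is in period 3, group 17; Sn is in period 5, group 14.
Atoms toward the upper right of the periodic table pull bonding electrons most strongly.
Neither a single period nor a single group — weigh both effects.
Sn > Na: the two effects oppose for this pair; the across-period effect wins (1.96 vs 0.93).
P > Sn: both effects reinforce here, so P is clearly the higher of the two.
S > P: both are in period 3; the period trend gives S the larger value.
Cl > S: Cl lies to the right of S in period 3, so the across-period effect alone puts Cl higher.
O > Cl: period and group pull opposite ways; the down-group shift dominates (3.44 vs 3.16).
Approximate values (Pauling): O 3.44, Na 0.93, P 2.19, S 2.58, Cl 3.16, Sn 1.96.
So from highest to lowest: O > Cl > S > P > Sn > Na.

O > Cl > S > P > Sn > Na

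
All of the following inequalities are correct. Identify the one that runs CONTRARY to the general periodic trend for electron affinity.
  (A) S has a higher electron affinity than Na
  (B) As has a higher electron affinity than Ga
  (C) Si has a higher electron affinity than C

(C)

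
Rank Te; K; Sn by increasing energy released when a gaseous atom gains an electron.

K is in period 4, group 1; Sn is in period 5, group 14; Te is in period 5, group 16.
Adding an electron releases more energy for atoms nearer the top right (short of the noble gases).
These span different periods and groups, so the two trends combine.
Sn > K: period and group pull opposite ways; the across-period shift dominates (107 vs 48 kJ/mol).
Te > Sn: both are in period 5; the period trend gives Te the larger value.
Approximate values (kJ/mol): K 48, Sn 107, Te 190.
So from lowest to highest: K < Sn < Te.

K < Sn < Te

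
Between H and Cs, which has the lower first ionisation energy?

Cs

IE₁ increases left→right with effective nuclear charge and decreases top→bottom as the valence shell moves farther out.
All are in group 1, so first ionization energy increases up the group.
So Cs has the lower first ionisation energy (Cs < H).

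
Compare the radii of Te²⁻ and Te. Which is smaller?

Te

Forming Te²⁻ adds 2 electrons to Te. More electron–electron repulsion in the same shell, with unchanged nuclear charge, lets the cloud expand.
An anion is larger than its parent atom: Te²⁻ > Te.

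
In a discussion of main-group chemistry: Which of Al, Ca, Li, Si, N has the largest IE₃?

Li

The third ionization energy removes an electron from the +2 ion. For each element: Al²⁺ still has 1 valence electron; Ca²⁺ is the bare [Ar] core; Li²⁺ is already 1 electron into the core; Si²⁺ still has 2 valence electrons; N²⁺ still has 3 valence electrons.
Breaking into a closed-shell core is much more expensive than removing a leftover valence electron — Ca and Li have the largest IE_3 here.
Valence configurations: Al²⁺ [Ne]3s¹, Si²⁺ [Ne]3s², N²⁺ [He]2s²2p¹.
Tabulated IE_3 (kJ/mol): Al 2745, Ca 4912, Li 11815, Si 3232, N 4578.
Overall IE_3 order: Al < Si < N < Ca < Li.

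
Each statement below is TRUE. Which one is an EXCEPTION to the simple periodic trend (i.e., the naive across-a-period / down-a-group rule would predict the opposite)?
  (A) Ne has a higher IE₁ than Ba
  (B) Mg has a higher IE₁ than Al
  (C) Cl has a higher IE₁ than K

(B)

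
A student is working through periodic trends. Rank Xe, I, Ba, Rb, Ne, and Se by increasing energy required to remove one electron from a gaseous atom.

Rb, Ba, Se, I, Xe, Ne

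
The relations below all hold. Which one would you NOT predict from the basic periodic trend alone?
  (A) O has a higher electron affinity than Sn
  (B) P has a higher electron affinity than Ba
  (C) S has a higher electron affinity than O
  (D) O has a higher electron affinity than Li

The general trend: electron affinity increases across a period and decreases down a group.
(A) O (period 2, group 16) vs Sn (period 5, group 14): the stated order agrees with the simple trend.
(B) P (period 3, group 15) vs Ba (period 6, group 2): the stated order agrees with the simple trend.
(C) S (period 3, group 16) vs O (period 2, group 16): the stated order contradicts the simple trend.
(D) O (period 2, group 16) vs Li (period 2, group 1): the stated order agrees with the simple trend.
The exception is (C): the compact 2p subshell of O repels the added electron more than S's larger 3p does.

(C)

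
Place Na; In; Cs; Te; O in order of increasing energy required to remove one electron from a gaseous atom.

Cs < Na < In < Te < O

O is in period 2, group 16; Na is in period 3, group 1; In is in period 5, group 13; Te is in period 5, group 16; Cs is in period 6, group 1.
IE₁ increases left→right with effective nuclear charge and decreases top→bottom as the valence shell moves farther out.
These span different periods and groups, so the two trends combine.
Na > Cs: Na sits above Cs in group 1, so the down-group effect alone puts Na higher.
In > Na: the two effects oppose for this pair; the across-period effect wins (558 vs 496 kJ/mol).
Te > In: both are in period 5; the period trend gives Te the larger value.
O > Te: O sits above Te in group 16, so the down-group effect alone puts O higher.
Tabulated first ionization energy (kJ/mol): O 1314, Na 496, In 558, Te 869, Cs 376.
So from lowest to highest: Cs < Na < In < Te < O.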